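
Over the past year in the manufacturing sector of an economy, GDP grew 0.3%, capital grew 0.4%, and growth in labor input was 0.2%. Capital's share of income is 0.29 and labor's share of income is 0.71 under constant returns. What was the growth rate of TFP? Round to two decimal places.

Labor's share = 1 − 0.29 = 0.71.
Capital: 0.29 × 0.4 = 0.116 pp.
Labor input: 0.71 × 0.2 = 0.142 pp.
TFP growth = 0.3 − 0.258 = 0.042%.

0.04%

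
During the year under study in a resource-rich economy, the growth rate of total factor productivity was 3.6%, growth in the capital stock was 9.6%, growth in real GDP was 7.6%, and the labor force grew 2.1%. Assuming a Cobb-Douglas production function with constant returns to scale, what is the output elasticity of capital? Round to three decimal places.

gY = gA + α·gK + (1−α)·gL, so gY − gA − gL = α(gK − gL).
7.6 − 3.6 − 2.1 = α × (9.6 − 2.1).
1.9 = 7.5 α, so α = 0.25333.

0.253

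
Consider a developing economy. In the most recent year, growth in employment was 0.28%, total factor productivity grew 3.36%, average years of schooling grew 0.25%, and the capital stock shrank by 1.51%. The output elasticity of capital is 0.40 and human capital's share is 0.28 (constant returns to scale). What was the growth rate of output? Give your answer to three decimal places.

Output growth was 2.916%.

Labor's share = 1 − 0.4 − 0.28 = 0.32.
The capital stock: 0.4 × (-1.51) = -0.604 pp.
Average years of schooling: 0.28 × 0.25 = 0.07 pp.
Employment: 0.32 × 0.28 = 0.0896 pp.
Output growth = 3.36 + (-0.4444) = 2.9156%.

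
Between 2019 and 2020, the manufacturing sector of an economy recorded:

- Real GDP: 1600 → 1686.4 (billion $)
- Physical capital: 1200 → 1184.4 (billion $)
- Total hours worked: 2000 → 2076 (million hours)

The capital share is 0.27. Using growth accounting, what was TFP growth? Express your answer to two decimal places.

Real GDP growth = (1686.4 − 1600) / 1600 = 5.4%.
Physical capital growth = (1184.4 − 1200) / 1200 = -1.3%.
Total hours worked growth = (2076 − 2000) / 2000 = 3.8%.
Labor's share = 1 − 0.27 = 0.73.
Physical capital: 0.27 × (-1.3) = -0.351 pp.
Total hours worked: 0.73 × 3.8 = 2.774 pp.
TFP growth = 5.4 − 2.423 = 2.977%.

2.98%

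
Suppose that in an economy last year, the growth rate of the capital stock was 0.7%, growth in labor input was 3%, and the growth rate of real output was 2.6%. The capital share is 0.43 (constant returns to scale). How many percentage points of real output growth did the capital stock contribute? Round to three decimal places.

Contribution = share × growth = 0.43 × 0.7 = 0.301 pp.

0.301 pp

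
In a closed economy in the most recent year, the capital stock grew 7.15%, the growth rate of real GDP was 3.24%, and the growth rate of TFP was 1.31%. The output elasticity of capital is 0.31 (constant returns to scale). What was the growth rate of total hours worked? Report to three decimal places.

-0.415%

Labor's share = 1 − 0.31 = 0.69.
gY = gA + 0.31×7.15 + 0.69×g.
0.69×g = 3.24 − 1.31 − 2.2165 = -0.2865.
g = -0.2865 / 0.69 = -0.41522%.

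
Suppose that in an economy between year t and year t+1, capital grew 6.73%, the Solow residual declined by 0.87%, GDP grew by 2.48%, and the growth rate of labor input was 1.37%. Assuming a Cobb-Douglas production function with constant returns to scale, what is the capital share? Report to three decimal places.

0.369

gY = gA + α·gK + (1−α)·gL, so gY − gA − gL = α(gK − gL).
2.48 + 0.87 − 1.37 = α × (6.73 − 1.37).
1.98 = 5.36 α, so α = 0.3694.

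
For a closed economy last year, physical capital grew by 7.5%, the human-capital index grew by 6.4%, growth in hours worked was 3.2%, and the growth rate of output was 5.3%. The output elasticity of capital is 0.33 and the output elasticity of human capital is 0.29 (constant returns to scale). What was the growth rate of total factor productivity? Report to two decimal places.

-0.25%

Labor's share = 1 − 0.33 − 0.29 = 0.38.
Physical capital: 0.33 × 7.5 = 2.475 pp.
The human-capital index: 0.29 × 6.4 = 1.856 pp.
Hours worked: 0.38 × 3.2 = 1.216 pp.
TFP growth = 5.3 − 5.547 = -0.247%.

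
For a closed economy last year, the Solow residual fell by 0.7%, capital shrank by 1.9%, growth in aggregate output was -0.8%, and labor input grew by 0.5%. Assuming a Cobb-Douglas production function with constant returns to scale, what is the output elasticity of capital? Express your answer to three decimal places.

gY = gA + α·gK + (1−α)·gL, so gY − gA − gL = α(gK − gL).
-0.8 + 0.7 − 0.5 = α × (-1.9 − 0.5).
-0.6 = -2.4 α, so α = 0.25.

0.250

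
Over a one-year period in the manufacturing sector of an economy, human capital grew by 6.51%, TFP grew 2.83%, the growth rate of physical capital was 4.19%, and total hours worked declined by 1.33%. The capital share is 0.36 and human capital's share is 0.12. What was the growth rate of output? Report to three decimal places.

Labor's share = 1 − 0.36 − 0.12 = 0.52.
Physical capital: 0.36 × 4.19 = 1.5084 pp.
Human capital: 0.12 × 6.51 = 0.7812 pp.
Total hours worked: 0.52 × (-1.33) = -0.6916 pp.
Output growth = 2.83 + 1.598 = 4.428%.

4.428%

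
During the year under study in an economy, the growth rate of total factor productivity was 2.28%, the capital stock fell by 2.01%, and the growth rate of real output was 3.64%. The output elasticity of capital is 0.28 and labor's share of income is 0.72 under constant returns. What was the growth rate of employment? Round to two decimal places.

2.67%

Labor's share = 1 − 0.28 = 0.72.
gY = gA + 0.28×(-2.01) + 0.72×g.
0.72×g = 3.64 − 2.28 + 0.5628 = 1.9228.
g = 1.9228 / 0.72 = 2.6706%.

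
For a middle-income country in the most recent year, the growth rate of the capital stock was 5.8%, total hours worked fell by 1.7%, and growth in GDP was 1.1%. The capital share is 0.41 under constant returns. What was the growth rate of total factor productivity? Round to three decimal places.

Labor's share = 1 − 0.41 = 0.59.
The capital stock: 0.41 × 5.8 = 2.378 pp.
Total hours worked: 0.59 × (-1.7) = -1.003 pp.
TFP growth = 1.1 − 1.375 = -0.275%.

-0.275%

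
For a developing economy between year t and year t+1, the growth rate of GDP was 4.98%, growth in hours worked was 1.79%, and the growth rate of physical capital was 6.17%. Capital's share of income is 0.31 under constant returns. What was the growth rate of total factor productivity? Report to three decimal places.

Labor's share = 1 − 0.31 = 0.69.
Physical capital: 0.31 × 6.17 = 1.9127 pp.
Hours worked: 0.69 × 1.79 = 1.2351 pp.
TFP growth = 4.98 − 3.1478 = 1.8322%.

Total factor productivity grew 1.832%.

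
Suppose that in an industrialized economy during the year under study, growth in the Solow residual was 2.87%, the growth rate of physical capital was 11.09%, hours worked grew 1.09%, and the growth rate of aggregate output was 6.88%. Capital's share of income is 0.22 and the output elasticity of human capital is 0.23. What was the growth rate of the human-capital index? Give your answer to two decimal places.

The human-capital index growth was 4.22%.

Labor's share = 1 − 0.22 − 0.23 = 0.55.
gY = gA + 0.22×11.09 + 0.55×1.09 + 0.23×g.
0.23×g = 6.88 − 2.87 − 3.0393 = 0.9707.
g = 0.9707 / 0.23 = 4.2204%.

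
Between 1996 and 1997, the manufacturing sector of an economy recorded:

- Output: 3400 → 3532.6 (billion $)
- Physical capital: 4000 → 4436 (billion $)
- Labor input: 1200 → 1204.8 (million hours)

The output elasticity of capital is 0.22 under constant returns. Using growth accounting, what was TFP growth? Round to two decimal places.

Output growth = (3532.6 − 3400) / 3400 = 3.9%.
Physical capital growth = (4436 − 4000) / 4000 = 10.9%.
Labor input growth = (1204.8 − 1200) / 1200 = 0.4%.
Labor's share = 1 − 0.22 = 0.78.
Physical capital: 0.22 × 10.9 = 2.398 pp.
Labor input: 0.78 × 0.4 = 0.312 pp.
TFP growth = 3.9 − 2.71 = 1.19%.

TFP growth was 1.19%.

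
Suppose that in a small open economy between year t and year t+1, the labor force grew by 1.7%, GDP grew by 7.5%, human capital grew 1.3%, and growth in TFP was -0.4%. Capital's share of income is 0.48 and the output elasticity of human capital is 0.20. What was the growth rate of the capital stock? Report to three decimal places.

Labor's share = 1 − 0.48 − 0.2 = 0.32.
gY = gA + 0.2×1.3 + 0.32×1.7 + 0.48×g.
0.48×g = 7.5 + 0.4 − 0.804 = 7.096.
g = 7.096 / 0.48 = 14.78333%.

14.783%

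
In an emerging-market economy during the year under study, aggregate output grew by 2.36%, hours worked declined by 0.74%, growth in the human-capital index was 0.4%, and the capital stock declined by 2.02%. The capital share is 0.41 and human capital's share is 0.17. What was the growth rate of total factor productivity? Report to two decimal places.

Total factor productivity growth was 3.43%.

Labor's share = 1 − 0.41 − 0.17 = 0.42.
The capital stock: 0.41 × (-2.02) = -0.8282 pp.
The human-capital index: 0.17 × 0.4 = 0.068 pp.
Hours worked: 0.42 × (-0.74) = -0.3108 pp.
TFP growth = 2.36 + 1.071 = 3.431%.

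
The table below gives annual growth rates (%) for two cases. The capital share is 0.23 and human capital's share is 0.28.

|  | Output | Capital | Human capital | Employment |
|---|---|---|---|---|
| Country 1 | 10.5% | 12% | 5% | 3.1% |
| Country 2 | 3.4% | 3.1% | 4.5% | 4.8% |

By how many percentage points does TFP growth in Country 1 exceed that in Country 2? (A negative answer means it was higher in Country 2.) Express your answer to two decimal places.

5.75 percentage points

Labor's share = 1 − 0.23 − 0.28 = 0.49.
Country 1: TFP = 10.5 − 2.76 − 1.4 − 1.519 = 4.821%.
Country 2: TFP = 3.4 − 0.713 − 1.26 − 2.352 = -0.925%.
Difference = 4.821 − (-0.925) = 5.746 pp.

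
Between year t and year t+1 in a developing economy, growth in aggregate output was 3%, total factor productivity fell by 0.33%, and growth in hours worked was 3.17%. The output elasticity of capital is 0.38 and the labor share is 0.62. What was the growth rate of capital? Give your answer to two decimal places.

3.59%

Labor's share = 1 − 0.38 = 0.62.
gY = gA + 0.62×3.17 + 0.38×g.
0.38×g = 3 + 0.33 − 1.9654 = 1.3646.
g = 1.3646 / 0.38 = 3.5911%.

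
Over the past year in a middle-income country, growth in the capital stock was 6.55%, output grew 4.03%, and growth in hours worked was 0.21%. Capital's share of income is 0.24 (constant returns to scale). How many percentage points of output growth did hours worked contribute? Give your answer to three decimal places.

0.160 percentage points

Labor's share = 1 − 0.24 = 0.76.
Contribution = share × growth = 0.76 × 0.21 = 0.1596 pp.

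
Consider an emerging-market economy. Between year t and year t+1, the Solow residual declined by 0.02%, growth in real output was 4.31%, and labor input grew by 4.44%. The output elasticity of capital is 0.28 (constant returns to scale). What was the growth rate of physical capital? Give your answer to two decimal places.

4.05%

Labor's share = 1 − 0.28 = 0.72.
gY = gA + 0.72×4.44 + 0.28×g.
0.28×g = 4.31 + 0.02 − 3.1968 = 1.1332.
g = 1.1332 / 0.28 = 4.0471%.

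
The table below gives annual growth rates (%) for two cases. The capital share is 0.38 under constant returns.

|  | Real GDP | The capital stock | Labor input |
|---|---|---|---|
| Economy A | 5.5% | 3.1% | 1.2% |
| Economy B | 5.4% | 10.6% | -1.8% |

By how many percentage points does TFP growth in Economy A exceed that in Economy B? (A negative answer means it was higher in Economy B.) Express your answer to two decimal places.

1.09 percentage points

Labor's share = 1 − 0.38 = 0.62.
Economy A: TFP = 5.5 − 1.178 − 0.744 = 3.578%.
Economy B: TFP = 5.4 − 4.028 + 1.116 = 2.488%.
Difference = 3.578 − (2.488) = 1.09 pp.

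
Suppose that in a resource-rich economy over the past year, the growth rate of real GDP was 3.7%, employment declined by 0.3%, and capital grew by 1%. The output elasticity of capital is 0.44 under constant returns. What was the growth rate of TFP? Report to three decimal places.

Labor's share = 1 − 0.44 = 0.56.
Capital: 0.44 × 1 = 0.44 pp.
Employment: 0.56 × (-0.3) = -0.168 pp.
TFP growth = 3.7 − 0.272 = 3.428%.

3.428%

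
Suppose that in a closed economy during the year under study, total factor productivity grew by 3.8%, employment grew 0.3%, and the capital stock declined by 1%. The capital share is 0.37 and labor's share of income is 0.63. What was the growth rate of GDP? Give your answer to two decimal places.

3.62%

Labor's share = 1 − 0.37 = 0.63.
The capital stock: 0.37 × (-1) = -0.37 pp.
Employment: 0.63 × 0.3 = 0.189 pp.
Output growth = 3.8 + (-0.181) = 3.619%.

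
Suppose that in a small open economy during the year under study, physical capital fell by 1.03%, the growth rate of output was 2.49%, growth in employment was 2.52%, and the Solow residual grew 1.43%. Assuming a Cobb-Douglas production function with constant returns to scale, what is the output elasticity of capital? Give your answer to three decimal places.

0.411

gY = gA + α·gK + (1−α)·gL, so gY − gA − gL = α(gK − gL).
2.49 − 1.43 − 2.52 = α × (-1.03 − 2.52).
-1.46 = -3.55 α, so α = 0.41127.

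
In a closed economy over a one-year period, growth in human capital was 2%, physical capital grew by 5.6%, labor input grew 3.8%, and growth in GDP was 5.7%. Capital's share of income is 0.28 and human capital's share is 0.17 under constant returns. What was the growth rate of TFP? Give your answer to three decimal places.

Labor's share = 1 − 0.28 − 0.17 = 0.55.
Physical capital: 0.28 × 5.6 = 1.568 pp.
Human capital: 0.17 × 2 = 0.34 pp.
Labor input: 0.55 × 3.8 = 2.09 pp.
TFP growth = 5.7 − 3.998 = 1.702%.

1.702%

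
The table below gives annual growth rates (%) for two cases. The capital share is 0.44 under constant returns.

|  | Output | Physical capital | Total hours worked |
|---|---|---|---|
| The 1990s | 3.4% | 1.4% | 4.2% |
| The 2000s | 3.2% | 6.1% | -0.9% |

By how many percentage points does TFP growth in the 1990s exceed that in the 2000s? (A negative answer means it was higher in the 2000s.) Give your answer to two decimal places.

-0.59 percentage points

Labor's share = 1 − 0.44 = 0.56.
The 1990s: TFP = 3.4 − 0.616 − 2.352 = 0.432%.
The 2000s: TFP = 3.2 − 2.684 + 0.504 = 1.02%.
Difference = 0.432 − (1.02) = -0.588 pp.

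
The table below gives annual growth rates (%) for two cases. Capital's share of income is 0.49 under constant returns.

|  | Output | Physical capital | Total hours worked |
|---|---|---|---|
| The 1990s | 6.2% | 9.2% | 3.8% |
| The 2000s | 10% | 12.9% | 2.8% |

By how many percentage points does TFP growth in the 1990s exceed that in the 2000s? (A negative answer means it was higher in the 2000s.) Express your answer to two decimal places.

Labor's share = 1 − 0.49 = 0.51.
The 1990s: TFP = 6.2 − 4.508 − 1.938 = -0.246%.
The 2000s: TFP = 10 − 6.321 − 1.428 = 2.251%.
Difference = -0.246 − (2.251) = -2.497 pp.

-2.50 percentage points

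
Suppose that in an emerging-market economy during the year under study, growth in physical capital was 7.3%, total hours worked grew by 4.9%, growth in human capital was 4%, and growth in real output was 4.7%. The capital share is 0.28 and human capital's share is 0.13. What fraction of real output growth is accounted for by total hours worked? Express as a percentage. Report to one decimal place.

Labor's share = 1 − 0.28 − 0.13 = 0.59.
Total hours worked contributed 0.59 × 4.9 = 2.891 pp.
Share of growth = 2.891 / 4.7 × 100 = 61.511%.

61.5%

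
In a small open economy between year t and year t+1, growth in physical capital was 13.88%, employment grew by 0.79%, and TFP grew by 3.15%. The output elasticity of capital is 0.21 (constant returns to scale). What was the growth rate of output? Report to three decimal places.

Labor's share = 1 − 0.21 = 0.79.
Physical capital: 0.21 × 13.88 = 2.9148 pp.
Employment: 0.79 × 0.79 = 0.6241 pp.
Output growth = 3.15 + 3.5389 = 6.6889%.

6.689%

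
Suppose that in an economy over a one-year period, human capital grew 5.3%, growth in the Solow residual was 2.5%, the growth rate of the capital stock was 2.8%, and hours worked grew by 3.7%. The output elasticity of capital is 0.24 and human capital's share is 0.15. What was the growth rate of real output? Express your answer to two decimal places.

6.22%

Labor's share = 1 − 0.24 − 0.15 = 0.61.
The capital stock: 0.24 × 2.8 = 0.672 pp.
Human capital: 0.15 × 5.3 = 0.795 pp.
Hours worked: 0.61 × 3.7 = 2.257 pp.
Output growth = 2.5 + 3.724 = 6.224%.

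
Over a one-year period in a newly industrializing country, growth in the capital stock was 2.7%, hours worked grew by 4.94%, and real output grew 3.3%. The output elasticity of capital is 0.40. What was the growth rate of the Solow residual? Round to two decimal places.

-0.74%

Labor's share = 1 − 0.4 = 0.6.
The capital stock: 0.4 × 2.7 = 1.08 pp.
Hours worked: 0.6 × 4.94 = 2.964 pp.
TFP growth = 3.3 − 4.044 = -0.744%.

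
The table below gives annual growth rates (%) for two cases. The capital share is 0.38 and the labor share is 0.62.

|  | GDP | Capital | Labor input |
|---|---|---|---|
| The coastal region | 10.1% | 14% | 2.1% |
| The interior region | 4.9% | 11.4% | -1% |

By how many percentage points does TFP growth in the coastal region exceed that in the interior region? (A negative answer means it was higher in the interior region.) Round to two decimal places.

Labor's share = 1 − 0.38 = 0.62.
The coastal region: TFP = 10.1 − 5.32 − 1.302 = 3.478%.
The interior region: TFP = 4.9 − 4.332 + 0.62 = 1.188%.
Difference = 3.478 − (1.188) = 2.29 pp.

2.29 percentage points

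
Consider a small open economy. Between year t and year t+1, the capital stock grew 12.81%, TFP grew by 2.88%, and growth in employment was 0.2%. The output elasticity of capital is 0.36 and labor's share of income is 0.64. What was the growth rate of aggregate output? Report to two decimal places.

7.62%

Labor's share = 1 − 0.36 = 0.64.
The capital stock: 0.36 × 12.81 = 4.6116 pp.
Employment: 0.64 × 0.2 = 0.128 pp.
Output growth = 2.88 + 4.7396 = 7.6196%.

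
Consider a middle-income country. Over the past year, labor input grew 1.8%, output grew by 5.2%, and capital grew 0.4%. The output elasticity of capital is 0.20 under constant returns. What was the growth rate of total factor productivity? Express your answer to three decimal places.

3.680%

Labor's share = 1 − 0.2 = 0.8.
Capital: 0.2 × 0.4 = 0.08 pp.
Labor input: 0.8 × 1.8 = 1.44 pp.
TFP growth = 5.2 − 1.52 = 3.68%.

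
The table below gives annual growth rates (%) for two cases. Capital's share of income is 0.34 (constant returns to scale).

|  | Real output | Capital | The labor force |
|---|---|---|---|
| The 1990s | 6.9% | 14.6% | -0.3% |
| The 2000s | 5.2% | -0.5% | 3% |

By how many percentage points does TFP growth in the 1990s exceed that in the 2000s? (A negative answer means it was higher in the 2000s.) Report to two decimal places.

-1.26 percentage points

Labor's share = 1 − 0.34 = 0.66.
The 1990s: TFP = 6.9 − 4.964 + 0.198 = 2.134%.
The 2000s: TFP = 5.2 + 0.17 − 1.98 = 3.39%.
Difference = 2.134 − (3.39) = -1.256 pp.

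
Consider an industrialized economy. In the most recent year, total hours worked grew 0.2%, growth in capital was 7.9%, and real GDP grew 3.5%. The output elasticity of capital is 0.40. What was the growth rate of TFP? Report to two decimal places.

Labor's share = 1 − 0.4 = 0.6.
Capital: 0.4 × 7.9 = 3.16 pp.
Total hours worked: 0.6 × 0.2 = 0.12 pp.
TFP growth = 3.5 − 3.28 = 0.22%.

TFP grew 0.22%.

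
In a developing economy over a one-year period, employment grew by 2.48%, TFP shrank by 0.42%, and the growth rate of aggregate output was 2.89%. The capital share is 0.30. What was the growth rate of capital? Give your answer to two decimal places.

Labor's share = 1 − 0.3 = 0.7.
gY = gA + 0.7×2.48 + 0.3×g.
0.3×g = 2.89 + 0.42 − 1.736 = 1.574.
g = 1.574 / 0.3 = 5.2467%.

5.25%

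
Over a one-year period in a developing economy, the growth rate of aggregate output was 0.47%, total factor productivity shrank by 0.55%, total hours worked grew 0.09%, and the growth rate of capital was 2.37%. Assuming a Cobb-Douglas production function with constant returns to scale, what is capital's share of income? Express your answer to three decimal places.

0.408

gY = gA + α·gK + (1−α)·gL, so gY − gA − gL = α(gK − gL).
0.47 + 0.55 − 0.09 = α × (2.37 − 0.09).
0.93 = 2.28 α, so α = 0.40789.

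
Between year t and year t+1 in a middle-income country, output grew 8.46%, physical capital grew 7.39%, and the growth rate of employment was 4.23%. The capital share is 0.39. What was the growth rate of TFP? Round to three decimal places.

2.998%

Labor's share = 1 − 0.39 = 0.61.
Physical capital: 0.39 × 7.39 = 2.8821 pp.
Employment: 0.61 × 4.23 = 2.5803 pp.
TFP growth = 8.46 − 5.4624 = 2.9976%.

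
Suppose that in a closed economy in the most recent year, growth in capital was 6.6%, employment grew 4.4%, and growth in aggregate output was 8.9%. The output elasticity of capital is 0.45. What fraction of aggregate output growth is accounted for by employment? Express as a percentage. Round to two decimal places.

Labor's share = 1 − 0.45 = 0.55.
Employment contributed 0.55 × 4.4 = 2.42 pp.
Share of growth = 2.42 / 8.9 × 100 = 27.191%.

Employment accounted for 27.19% of growth.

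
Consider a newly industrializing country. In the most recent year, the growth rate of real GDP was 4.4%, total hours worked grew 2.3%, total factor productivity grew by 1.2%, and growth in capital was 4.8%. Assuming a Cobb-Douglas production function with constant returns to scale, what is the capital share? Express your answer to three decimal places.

gY = gA + α·gK + (1−α)·gL, so gY − gA − gL = α(gK − gL).
4.4 − 1.2 − 2.3 = α × (4.8 − 2.3).
0.9 = 2.5 α, so α = 0.36.

0.360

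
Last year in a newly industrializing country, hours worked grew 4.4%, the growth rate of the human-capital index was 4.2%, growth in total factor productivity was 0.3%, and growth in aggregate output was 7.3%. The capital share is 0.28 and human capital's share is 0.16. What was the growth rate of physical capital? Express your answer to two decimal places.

Physical capital growth was 13.80%.

Labor's share = 1 − 0.28 − 0.16 = 0.56.
gY = gA + 0.16×4.2 + 0.56×4.4 + 0.28×g.
0.28×g = 7.3 − 0.3 − 3.136 = 3.864.
g = 3.864 / 0.28 = 13.8%.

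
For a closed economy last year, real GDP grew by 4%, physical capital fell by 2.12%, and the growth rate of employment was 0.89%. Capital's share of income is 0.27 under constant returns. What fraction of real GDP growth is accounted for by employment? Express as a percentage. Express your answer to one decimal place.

16.2%

Labor's share = 1 − 0.27 = 0.73.
Employment contributed 0.73 × 0.89 = 0.6497 pp.
Share of growth = 0.6497 / 4 × 100 = 16.243%.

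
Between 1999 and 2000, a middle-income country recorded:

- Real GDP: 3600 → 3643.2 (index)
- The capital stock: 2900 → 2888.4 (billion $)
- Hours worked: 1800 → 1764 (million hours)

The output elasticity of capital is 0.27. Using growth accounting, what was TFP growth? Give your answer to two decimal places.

TFP grew 2.77%.

Real GDP growth = (3643.2 − 3600) / 3600 = 1.2%.
The capital stock growth = (2888.4 − 2900) / 2900 = -0.4%.
Hours worked growth = (1764 − 1800) / 1800 = -2%.
Labor's share = 1 − 0.27 = 0.73.
The capital stock: 0.27 × (-0.4) = -0.108 pp.
Hours worked: 0.73 × (-2) = -1.46 pp.
TFP growth = 1.2 + 1.568 = 2.768%.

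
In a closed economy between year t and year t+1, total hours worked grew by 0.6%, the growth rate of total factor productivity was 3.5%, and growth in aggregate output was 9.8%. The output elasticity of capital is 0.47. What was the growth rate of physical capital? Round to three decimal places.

Labor's share = 1 − 0.47 = 0.53.
gY = gA + 0.53×0.6 + 0.47×g.
0.47×g = 9.8 − 3.5 − 0.318 = 5.982.
g = 5.982 / 0.47 = 12.72766%.

Physical capital grew 12.728%.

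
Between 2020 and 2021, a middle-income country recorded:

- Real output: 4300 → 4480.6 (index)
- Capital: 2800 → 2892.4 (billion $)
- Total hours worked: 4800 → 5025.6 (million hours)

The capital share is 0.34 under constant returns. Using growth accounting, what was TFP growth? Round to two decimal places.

Real output growth = (4480.6 − 4300) / 4300 = 4.2%.
Capital growth = (2892.4 − 2800) / 2800 = 3.3%.
Total hours worked growth = (5025.6 − 4800) / 4800 = 4.7%.
Labor's share = 1 − 0.34 = 0.66.
Capital: 0.34 × 3.3 = 1.122 pp.
Total hours worked: 0.66 × 4.7 = 3.102 pp.
TFP growth = 4.2 − 4.224 = -0.024%.

-0.02%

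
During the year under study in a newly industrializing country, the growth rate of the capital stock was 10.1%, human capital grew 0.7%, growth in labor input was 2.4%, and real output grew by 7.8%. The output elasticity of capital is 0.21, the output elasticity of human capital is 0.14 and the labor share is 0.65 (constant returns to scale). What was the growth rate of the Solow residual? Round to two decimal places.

Labor's share = 1 − 0.21 − 0.14 = 0.65.
The capital stock: 0.21 × 10.1 = 2.121 pp.
Human capital: 0.14 × 0.7 = 0.098 pp.
Labor input: 0.65 × 2.4 = 1.56 pp.
TFP growth = 7.8 − 3.779 = 4.021%.

The Solow residual grew 4.02%.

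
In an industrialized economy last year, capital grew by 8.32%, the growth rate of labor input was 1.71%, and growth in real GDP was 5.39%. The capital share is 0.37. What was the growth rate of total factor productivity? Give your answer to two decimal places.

Labor's share = 1 − 0.37 = 0.63.
Capital: 0.37 × 8.32 = 3.0784 pp.
Labor input: 0.63 × 1.71 = 1.0773 pp.
TFP growth = 5.39 − 4.1557 = 1.2343%.

1.23%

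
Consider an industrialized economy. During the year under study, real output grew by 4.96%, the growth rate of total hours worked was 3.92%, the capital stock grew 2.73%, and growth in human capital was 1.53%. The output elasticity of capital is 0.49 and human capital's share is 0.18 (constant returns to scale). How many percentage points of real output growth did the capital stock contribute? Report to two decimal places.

Contribution = share × growth = 0.49 × 2.73 = 1.3377 pp.

1.34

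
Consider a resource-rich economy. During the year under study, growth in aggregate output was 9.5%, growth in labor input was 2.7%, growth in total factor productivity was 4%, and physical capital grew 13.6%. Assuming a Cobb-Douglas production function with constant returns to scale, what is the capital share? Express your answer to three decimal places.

gY = gA + α·gK + (1−α)·gL, so gY − gA − gL = α(gK − gL).
9.5 − 4 − 2.7 = α × (13.6 − 2.7).
2.8 = 10.9 α, so α = 0.25688.

0.257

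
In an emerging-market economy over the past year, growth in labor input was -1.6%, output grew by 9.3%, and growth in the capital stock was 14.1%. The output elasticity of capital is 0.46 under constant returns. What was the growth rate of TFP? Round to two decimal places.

Labor's share = 1 − 0.46 = 0.54.
The capital stock: 0.46 × 14.1 = 6.486 pp.
Labor input: 0.54 × (-1.6) = -0.864 pp.
TFP growth = 9.3 − 5.622 = 3.678%.

3.68%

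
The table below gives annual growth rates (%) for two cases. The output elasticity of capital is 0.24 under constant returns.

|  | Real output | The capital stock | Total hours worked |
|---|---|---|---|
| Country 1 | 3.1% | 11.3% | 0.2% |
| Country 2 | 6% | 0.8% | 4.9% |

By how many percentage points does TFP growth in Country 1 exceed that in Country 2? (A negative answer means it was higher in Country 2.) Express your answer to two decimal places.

Labor's share = 1 − 0.24 = 0.76.
Country 1: TFP = 3.1 − 2.712 − 0.152 = 0.236%.
Country 2: TFP = 6 − 0.192 − 3.724 = 2.084%.
Difference = 0.236 − (2.084) = -1.848 pp.

-1.85 percentage points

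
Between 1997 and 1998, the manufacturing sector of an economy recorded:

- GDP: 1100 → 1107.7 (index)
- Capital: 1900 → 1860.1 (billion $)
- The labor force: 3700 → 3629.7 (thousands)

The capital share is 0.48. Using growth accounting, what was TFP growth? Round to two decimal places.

TFP growth was 2.70%.

GDP growth = (1107.7 − 1100) / 1100 = 0.7%.
Capital growth = (1860.1 − 1900) / 1900 = -2.1%.
The labor force growth = (3629.7 − 3700) / 3700 = -1.9%.
Labor's share = 1 − 0.48 = 0.52.
Capital: 0.48 × (-2.1) = -1.008 pp.
The labor force: 0.52 × (-1.9) = -0.988 pp.
TFP growth = 0.7 + 1.996 = 2.696%.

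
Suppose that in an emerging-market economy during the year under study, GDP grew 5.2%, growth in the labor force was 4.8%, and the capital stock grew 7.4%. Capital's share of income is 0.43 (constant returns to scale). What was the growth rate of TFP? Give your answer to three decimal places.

Labor's share = 1 − 0.43 = 0.57.
The capital stock: 0.43 × 7.4 = 3.182 pp.
The labor force: 0.57 × 4.8 = 2.736 pp.
TFP growth = 5.2 − 5.918 = -0.718%.

-0.718%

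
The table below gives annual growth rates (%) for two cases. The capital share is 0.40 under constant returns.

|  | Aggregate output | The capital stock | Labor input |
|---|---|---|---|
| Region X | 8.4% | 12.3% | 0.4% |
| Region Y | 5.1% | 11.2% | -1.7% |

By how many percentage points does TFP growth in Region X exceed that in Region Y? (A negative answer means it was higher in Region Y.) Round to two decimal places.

1.60 percentage points

Labor's share = 1 − 0.4 = 0.6.
Region X: TFP = 8.4 − 4.92 − 0.24 = 3.24%.
Region Y: TFP = 5.1 − 4.48 + 1.02 = 1.64%.
Difference = 3.24 − (1.64) = 1.6 pp.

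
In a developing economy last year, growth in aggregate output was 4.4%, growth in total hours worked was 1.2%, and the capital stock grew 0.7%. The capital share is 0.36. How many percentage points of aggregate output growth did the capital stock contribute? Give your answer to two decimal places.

Contribution = share × growth = 0.36 × 0.7 = 0.252 pp.

0.25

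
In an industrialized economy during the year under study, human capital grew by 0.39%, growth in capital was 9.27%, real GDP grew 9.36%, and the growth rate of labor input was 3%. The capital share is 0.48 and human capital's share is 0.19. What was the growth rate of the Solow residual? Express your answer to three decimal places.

3.846%

Labor's share = 1 − 0.48 − 0.19 = 0.33.
Capital: 0.48 × 9.27 = 4.4496 pp.
Human capital: 0.19 × 0.39 = 0.0741 pp.
Labor input: 0.33 × 3 = 0.99 pp.
TFP growth = 9.36 − 5.5137 = 3.8463%.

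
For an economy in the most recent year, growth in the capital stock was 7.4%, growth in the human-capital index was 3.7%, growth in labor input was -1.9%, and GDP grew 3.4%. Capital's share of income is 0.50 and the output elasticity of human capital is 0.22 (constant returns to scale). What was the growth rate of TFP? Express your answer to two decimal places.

-0.58%

Labor's share = 1 − 0.5 − 0.22 = 0.28.
The capital stock: 0.5 × 7.4 = 3.7 pp.
The human-capital index: 0.22 × 3.7 = 0.814 pp.
Labor input: 0.28 × (-1.9) = -0.532 pp.
TFP growth = 3.4 − 3.982 = -0.582%.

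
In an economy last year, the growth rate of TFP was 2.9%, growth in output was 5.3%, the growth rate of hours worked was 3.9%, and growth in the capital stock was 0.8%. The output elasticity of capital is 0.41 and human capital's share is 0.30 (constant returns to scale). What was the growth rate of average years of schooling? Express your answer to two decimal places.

Labor's share = 1 − 0.41 − 0.3 = 0.29.
gY = gA + 0.41×0.8 + 0.29×3.9 + 0.3×g.
0.3×g = 5.3 − 2.9 − 1.459 = 0.941.
g = 0.941 / 0.3 = 3.1367%.

3.14%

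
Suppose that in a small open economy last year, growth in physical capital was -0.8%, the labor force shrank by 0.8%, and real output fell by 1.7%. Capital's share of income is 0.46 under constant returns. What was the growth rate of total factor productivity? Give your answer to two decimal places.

Labor's share = 1 − 0.46 = 0.54.
Physical capital: 0.46 × (-0.8) = -0.368 pp.
The labor force: 0.54 × (-0.8) = -0.432 pp.
TFP growth = -1.7 + 0.8 = -0.9%.

-0.90%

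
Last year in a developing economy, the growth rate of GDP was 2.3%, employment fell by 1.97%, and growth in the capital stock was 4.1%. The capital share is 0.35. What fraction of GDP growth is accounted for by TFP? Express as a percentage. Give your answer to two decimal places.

93.28%

Labor's share = 1 − 0.35 = 0.65.
The capital stock: 0.35 × 4.1 = 1.435 pp.
Employment: 0.65 × (-1.97) = -1.2805 pp.
TFP growth = 2.3 − 0.1545 = 2.1455%.
TFP share of growth = 2.1455 / 2.3 × 100 = 93.2826%.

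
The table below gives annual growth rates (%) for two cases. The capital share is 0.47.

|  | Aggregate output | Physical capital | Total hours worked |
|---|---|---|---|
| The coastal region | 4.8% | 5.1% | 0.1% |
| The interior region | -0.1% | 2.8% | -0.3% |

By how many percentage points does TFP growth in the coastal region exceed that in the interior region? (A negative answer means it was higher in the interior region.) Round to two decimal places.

Labor's share = 1 − 0.47 = 0.53.
The coastal region: TFP = 4.8 − 2.397 − 0.053 = 2.35%.
The interior region: TFP = -0.1 − 1.316 + 0.159 = -1.257%.
Difference = 2.35 − (-1.257) = 3.607 pp.

3.61 percentage points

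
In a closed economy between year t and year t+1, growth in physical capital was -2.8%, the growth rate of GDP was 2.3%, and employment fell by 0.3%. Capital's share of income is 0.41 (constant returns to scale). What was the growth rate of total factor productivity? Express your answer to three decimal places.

3.625%

Labor's share = 1 − 0.41 = 0.59.
Physical capital: 0.41 × (-2.8) = -1.148 pp.
Employment: 0.59 × (-0.3) = -0.177 pp.
TFP growth = 2.3 + 1.325 = 3.625%.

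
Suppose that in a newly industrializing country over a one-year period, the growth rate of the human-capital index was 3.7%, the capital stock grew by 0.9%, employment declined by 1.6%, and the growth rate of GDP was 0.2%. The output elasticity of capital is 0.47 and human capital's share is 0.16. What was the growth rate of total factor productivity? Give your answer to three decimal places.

Labor's share = 1 − 0.47 − 0.16 = 0.37.
The capital stock: 0.47 × 0.9 = 0.423 pp.
The human-capital index: 0.16 × 3.7 = 0.592 pp.
Employment: 0.37 × (-1.6) = -0.592 pp.
TFP growth = 0.2 − 0.423 = -0.223%.

-0.223%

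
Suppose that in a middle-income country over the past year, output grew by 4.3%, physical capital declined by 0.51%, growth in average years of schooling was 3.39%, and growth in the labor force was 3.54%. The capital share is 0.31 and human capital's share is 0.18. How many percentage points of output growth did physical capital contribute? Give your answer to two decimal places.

-0.16 pp

Contribution = share × growth = 0.31 × (-0.51) = -0.1581 pp.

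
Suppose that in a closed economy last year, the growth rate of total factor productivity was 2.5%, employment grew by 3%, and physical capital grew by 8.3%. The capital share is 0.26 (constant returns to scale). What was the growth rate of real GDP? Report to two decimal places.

6.88%

Labor's share = 1 − 0.26 = 0.74.
Physical capital: 0.26 × 8.3 = 2.158 pp.
Employment: 0.74 × 3 = 2.22 pp.
Output growth = 2.5 + 4.378 = 6.878%.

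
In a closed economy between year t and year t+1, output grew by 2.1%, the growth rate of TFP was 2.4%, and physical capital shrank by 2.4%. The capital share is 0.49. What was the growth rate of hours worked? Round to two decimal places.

Labor's share = 1 − 0.49 = 0.51.
gY = gA + 0.49×(-2.4) + 0.51×g.
0.51×g = 2.1 − 2.4 + 1.176 = 0.876.
g = 0.876 / 0.51 = 1.7176%.

1.72%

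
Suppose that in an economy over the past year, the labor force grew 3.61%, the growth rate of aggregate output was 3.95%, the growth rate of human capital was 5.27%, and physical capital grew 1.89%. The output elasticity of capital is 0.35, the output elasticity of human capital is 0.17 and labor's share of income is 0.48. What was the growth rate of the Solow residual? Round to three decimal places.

Labor's share = 1 − 0.35 − 0.17 = 0.48.
Physical capital: 0.35 × 1.89 = 0.6615 pp.
Human capital: 0.17 × 5.27 = 0.8959 pp.
The labor force: 0.48 × 3.61 = 1.7328 pp.
TFP growth = 3.95 − 3.2902 = 0.6598%.

0.660%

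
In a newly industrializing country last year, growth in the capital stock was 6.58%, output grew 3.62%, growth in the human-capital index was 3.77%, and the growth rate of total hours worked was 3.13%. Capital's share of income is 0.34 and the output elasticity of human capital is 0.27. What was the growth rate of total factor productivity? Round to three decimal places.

-0.856%

Labor's share = 1 − 0.34 − 0.27 = 0.39.
The capital stock: 0.34 × 6.58 = 2.2372 pp.
The human-capital index: 0.27 × 3.77 = 1.0179 pp.
Total hours worked: 0.39 × 3.13 = 1.2207 pp.
TFP growth = 3.62 − 4.4758 = -0.8558%.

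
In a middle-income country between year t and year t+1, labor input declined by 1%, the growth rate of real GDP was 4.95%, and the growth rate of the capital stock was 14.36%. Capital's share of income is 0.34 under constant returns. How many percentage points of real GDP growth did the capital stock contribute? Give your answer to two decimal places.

Contribution = share × growth = 0.34 × 14.36 = 4.8824 pp.

4.88 percentage points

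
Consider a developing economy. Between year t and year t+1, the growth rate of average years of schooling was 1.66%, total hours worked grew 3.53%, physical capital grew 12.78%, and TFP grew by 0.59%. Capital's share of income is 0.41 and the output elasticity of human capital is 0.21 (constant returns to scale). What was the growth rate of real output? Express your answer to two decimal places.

Real output grew 7.52%.

Labor's share = 1 − 0.41 − 0.21 = 0.38.
Physical capital: 0.41 × 12.78 = 5.2398 pp.
Average years of schooling: 0.21 × 1.66 = 0.3486 pp.
Total hours worked: 0.38 × 3.53 = 1.3414 pp.
Output growth = 0.59 + 6.9298 = 7.5198%.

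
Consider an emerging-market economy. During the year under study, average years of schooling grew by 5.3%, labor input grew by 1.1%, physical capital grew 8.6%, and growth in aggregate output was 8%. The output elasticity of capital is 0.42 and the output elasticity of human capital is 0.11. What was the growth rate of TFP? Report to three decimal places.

Labor's share = 1 − 0.42 − 0.11 = 0.47.
Physical capital: 0.42 × 8.6 = 3.612 pp.
Average years of schooling: 0.11 × 5.3 = 0.583 pp.
Labor input: 0.47 × 1.1 = 0.517 pp.
TFP growth = 8 − 4.712 = 3.288%.

TFP grew 3.288%.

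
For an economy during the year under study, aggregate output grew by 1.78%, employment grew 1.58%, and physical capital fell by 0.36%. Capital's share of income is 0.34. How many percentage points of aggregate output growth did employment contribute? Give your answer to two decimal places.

Labor's share = 1 − 0.34 = 0.66.
Contribution = share × growth = 0.66 × 1.58 = 1.0428 pp.

1.04 pp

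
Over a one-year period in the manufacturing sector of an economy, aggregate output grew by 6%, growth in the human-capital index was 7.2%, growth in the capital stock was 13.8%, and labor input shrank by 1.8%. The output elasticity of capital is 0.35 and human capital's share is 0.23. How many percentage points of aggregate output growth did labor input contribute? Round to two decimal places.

Labor's share = 1 − 0.35 − 0.23 = 0.42.
Contribution = share × growth = 0.42 × (-1.8) = -0.756 pp.

-0.76 percentage points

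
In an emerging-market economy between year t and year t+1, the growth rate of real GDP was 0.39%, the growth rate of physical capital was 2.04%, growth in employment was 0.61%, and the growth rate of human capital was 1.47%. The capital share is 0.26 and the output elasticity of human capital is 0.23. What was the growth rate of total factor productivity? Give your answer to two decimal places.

-0.79%

Labor's share = 1 − 0.26 − 0.23 = 0.51.
Physical capital: 0.26 × 2.04 = 0.5304 pp.
Human capital: 0.23 × 1.47 = 0.3381 pp.
Employment: 0.51 × 0.61 = 0.3111 pp.
TFP growth = 0.39 − 1.1796 = -0.7896%.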